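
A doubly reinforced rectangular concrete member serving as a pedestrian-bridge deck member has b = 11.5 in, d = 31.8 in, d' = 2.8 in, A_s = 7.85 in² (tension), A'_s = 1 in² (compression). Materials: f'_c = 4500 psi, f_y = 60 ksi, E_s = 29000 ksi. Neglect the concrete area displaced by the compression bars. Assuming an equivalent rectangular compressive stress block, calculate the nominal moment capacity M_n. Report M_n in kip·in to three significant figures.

Assume both steels yield.
a = (A_s − A'_s) f_y/(0.85 f'_c b) = (7.85 − 1) × 60/(0.85 × 4.5 × 11.5) = 9.344 in.
c = a/β₁ = 9.344/0.825 = 11.326 in; ε'_s = 0.003(c − d')/c = 0.0023 ≥ ε_y = 0.0021, so the compression steel yields.
M_n = (A_s − A'_s) f_y (d − a/2) + A'_s f_y (d − d') = 411 × (31.8 − 4.672) + 60 × (31.8 − 2.8) = 11149.6 + 1740.0 = 12889.6 kip·in.

M_n ≈ 12900 kip·in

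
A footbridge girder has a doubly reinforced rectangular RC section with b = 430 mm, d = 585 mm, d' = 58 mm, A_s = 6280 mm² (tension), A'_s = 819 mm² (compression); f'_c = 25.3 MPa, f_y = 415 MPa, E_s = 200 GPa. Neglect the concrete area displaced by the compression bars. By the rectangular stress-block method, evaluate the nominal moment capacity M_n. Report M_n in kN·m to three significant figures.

M_n ≈ 1230 kN·m

Assume both tension and compression steel yield.
Net tension couple steel: A_s − A'_s = 5461 mm².
a = (A_s − A'_s) f_y / (0.85 f'_c b) = 2266315/(0.85 × 25.3 × 430) = 245.08 mm.
c = a/β₁ = 245.08/0.85 = 288.33 mm; ε'_s = 0.003(c − d')/c = 0.0024 ≥ f_y/E_s = 0.0021, so compression steel does yield.
M_n = (A_s − A'_s) f_y (d − a/2) + A'_s f_y (d − d') = [2266315 × (585 − 122.54) + 339885 × (585 − 58)] × 10⁻⁶ = 1048.08 + 179.12 = 1227.20 kN·m.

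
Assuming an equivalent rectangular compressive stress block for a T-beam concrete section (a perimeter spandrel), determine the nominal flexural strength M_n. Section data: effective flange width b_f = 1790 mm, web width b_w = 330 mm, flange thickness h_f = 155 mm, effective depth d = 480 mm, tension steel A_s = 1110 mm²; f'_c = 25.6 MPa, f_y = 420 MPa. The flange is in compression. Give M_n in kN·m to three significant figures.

Tension: T = A_s f_y = 1110 × 420 = 466200 N.
Try a within the flange: a = T/(0.85 f'_c b_f) = 466200/(0.85 × 25.6 × 1790) = 11.97 mm.
Since a = 11.97 ≤ h_f = 155 mm, the stress block lies entirely in the flange; analyse as a rectangular beam of width b_f.
M_n = T(d − a/2) = 466200 × (480 − 5.985) = 220.99 × 10⁶ N·mm.
M_n = 220.99 kN·m.

M_n ≈ 221 kN·m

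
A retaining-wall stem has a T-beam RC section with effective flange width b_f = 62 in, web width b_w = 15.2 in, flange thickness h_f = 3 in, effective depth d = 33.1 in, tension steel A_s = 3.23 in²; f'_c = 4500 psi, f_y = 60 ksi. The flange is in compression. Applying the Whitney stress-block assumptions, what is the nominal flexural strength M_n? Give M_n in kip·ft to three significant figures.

M_n ≈ 528 kip·ft

Tension: T = A_s f_y = 3.23 × 60 = 193.8 kips.
Try a within the flange: a = T/(0.85 f'_c b_f) = 193.8/(0.85 × 4.5 × 62) = 0.817 in.
Since a = 0.817 ≤ h_f = 3 in, the stress block lies entirely in the flange; analyse as a rectangular beam of width b_f.
M_n = T(d − a/2) = 193.8 × (33.1 − 0.4085) = 6335.6 kip·in.
M_n = 6335.6/12 = 527.97 kip·ft.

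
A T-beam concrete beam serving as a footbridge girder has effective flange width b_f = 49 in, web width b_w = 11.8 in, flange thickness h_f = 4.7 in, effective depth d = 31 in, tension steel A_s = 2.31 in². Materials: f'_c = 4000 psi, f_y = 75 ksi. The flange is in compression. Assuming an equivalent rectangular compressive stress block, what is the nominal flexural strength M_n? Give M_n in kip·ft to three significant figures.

Tension: T = A_s f_y = 2.31 × 75 = 173.25 kips.
Try a within the flange: a = T/(0.85 f'_c b_f) = 173.25/(0.85 × 4 × 49) = 1.040 in.
Since a = 1.040 ≤ h_f = 4.7 in, the stress block lies entirely in the flange; analyse as a rectangular beam of width b_f.
M_n = T(d − a/2) = 173.25 × (31 − 0.52) = 5280.7 kip·in.
M_n = 5280.7/12 = 440.06 kip·ft.

M_n ≈ 440 kip·ft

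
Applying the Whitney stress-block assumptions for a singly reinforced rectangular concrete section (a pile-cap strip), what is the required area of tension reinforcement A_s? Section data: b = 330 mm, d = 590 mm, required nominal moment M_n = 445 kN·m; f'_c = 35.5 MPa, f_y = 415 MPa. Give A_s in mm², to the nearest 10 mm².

A_s ≈ 1950 mm²

With M_n = 0.85 f'_c a b (d − a/2), solve the quadratic for a:
a = d − √(d² − 2M_n/(0.85 f'_c b)) = 590 − √(590² − 2 × 445×10⁶/(0.85 × 35.5 × 330)) = 81.35 mm.
A_s = 0.85 f'_c a b / f_y = 0.85 × 35.5 × 81.35 × 330 / 415 = 1952.0 mm².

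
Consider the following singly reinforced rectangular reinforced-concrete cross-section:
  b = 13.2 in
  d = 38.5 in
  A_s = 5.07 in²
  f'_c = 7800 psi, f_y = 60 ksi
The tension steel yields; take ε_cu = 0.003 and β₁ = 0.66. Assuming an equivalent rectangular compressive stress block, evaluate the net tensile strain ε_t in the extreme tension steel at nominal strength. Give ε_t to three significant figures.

ε_t ≈ 0.0189

a = A_s f_y/(0.85 f'_c b) = 3.476 in.
β₁ = 0.66, so c = a/β₁ = 3.476/0.66 = 5.267 in.
From the linear strain diagram with ε_cu = 0.003: ε_t = 0.003 (d − c)/c = 0.003 × (38.5 − 5.267)/5.267 = 0.0189.
Since ε_t ≥ 0.005, the section is tension-controlled.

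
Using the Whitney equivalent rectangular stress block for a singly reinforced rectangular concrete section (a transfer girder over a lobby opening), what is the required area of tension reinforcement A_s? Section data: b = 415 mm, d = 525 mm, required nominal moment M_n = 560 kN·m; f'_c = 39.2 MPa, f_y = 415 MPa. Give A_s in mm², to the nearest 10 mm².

A_s ≈ 2790 mm²

With M_n = 0.85 f'_c a b (d − a/2), solve the quadratic for a:
a = d − √(d² − 2M_n/(0.85 f'_c b)) = 525 − √(525² − 2 × 560×10⁶/(0.85 × 39.2 × 415)) = 83.83 mm.
A_s = 0.85 f'_c a b / f_y = 0.85 × 39.2 × 83.83 × 415 / 415 = 2793.2 mm².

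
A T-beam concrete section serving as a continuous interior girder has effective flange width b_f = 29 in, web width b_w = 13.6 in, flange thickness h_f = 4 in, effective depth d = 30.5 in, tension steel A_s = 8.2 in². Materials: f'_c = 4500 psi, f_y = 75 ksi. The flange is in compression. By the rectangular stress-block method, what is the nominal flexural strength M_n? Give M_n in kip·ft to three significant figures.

M_n ≈ 1410 kip·ft

Tension: T = A_s f_y = 8.2 × 75 = 615 kips.
Try a within the flange: a = T/(0.85 f'_c b_f) = 615/(0.85 × 4.5 × 29) = 5.544 in.
a = 5.544 > h_f = 4 in: the block extends into the web. Split into flange-overhang and web parts.
C_f = 0.85 f'_c (b_f − b_w) h_f = 0.85 × 4.5 × (29 − 13.6) × 4 = 235.6 kips.
Remaining web compression depth: a_w = (T − C_f)/(0.85 f'_c b_w) = (615 − 235.6)/(0.85 × 4.5 × 13.6) = 7.293 in.
M_n = C_f(d − h_f/2) + (T − C_f)(d − a_w/2) = 235.6 × (30.5 − 2) + 379.4 × (30.5 − 3.6465) = 6714.6 + 10188.2 = 16902.8 kip·in.
M_n = 16902.8/12 = 1408.57 kip·ft.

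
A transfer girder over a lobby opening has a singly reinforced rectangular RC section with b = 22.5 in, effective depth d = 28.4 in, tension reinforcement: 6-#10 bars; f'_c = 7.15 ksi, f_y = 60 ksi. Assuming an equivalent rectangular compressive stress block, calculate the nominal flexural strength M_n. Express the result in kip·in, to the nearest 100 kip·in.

M_n ≈ 12200 kip·in

A_s = 6 × 1.27 = 7.62 in².
T = A_s f_y = 7.62 × 60 = 457.2 kips.
a = T/(0.85 f'_c b) = 457.2/(0.85 × 7.15 × 22.5) = 3.343 in.
M_n = T(d − a/2) = 457.2 × (28.4 − 1.6715) = 12220.3 kip·in.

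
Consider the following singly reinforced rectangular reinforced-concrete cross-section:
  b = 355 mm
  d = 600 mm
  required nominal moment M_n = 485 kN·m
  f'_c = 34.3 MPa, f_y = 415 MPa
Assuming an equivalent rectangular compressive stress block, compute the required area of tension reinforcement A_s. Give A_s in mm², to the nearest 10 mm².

With M_n = 0.85 f'_c a b (d − a/2), solve the quadratic for a:
a = d − √(d² − 2M_n/(0.85 f'_c b)) = 600 − √(600² − 2 × 485×10⁶/(0.85 × 34.3 × 355)) = 83.98 mm.
A_s = 0.85 f'_c a b / f_y = 0.85 × 34.3 × 83.98 × 355 / 415 = 2094.4 mm².

A_s ≈ 2090 mm²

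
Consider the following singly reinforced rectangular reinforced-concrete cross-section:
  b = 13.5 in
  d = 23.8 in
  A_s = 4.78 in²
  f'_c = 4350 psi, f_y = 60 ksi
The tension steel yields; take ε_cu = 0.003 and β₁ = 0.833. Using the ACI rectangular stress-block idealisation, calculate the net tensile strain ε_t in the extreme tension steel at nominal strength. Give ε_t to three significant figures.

a = A_s f_y/(0.85 f'_c b) = 5.746 in.
β₁ = 0.833, so c = a/β₁ = 5.746/0.833 = 6.898 in.
From the linear strain diagram with ε_cu = 0.003: ε_t = 0.003 (d − c)/c = 0.003 × (23.8 − 6.898)/6.898 = 0.00735.
Since ε_t ≥ 0.005, the section is tension-controlled.

ε_t ≈ 0.00735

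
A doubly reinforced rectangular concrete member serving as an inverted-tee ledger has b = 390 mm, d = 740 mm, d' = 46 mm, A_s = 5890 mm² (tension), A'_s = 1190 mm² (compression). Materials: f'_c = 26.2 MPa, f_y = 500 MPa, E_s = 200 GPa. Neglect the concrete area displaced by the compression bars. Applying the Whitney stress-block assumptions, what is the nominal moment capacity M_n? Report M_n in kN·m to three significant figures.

M_n ≈ 1830 kN·m

Assume both tension and compression steel yield.
Net tension couple steel: A_s − A'_s = 4700 mm².
a = (A_s − A'_s) f_y / (0.85 f'_c b) = 2350000/(0.85 × 26.2 × 390) = 270.57 mm.
c = a/β₁ = 270.57/0.85 = 318.32 mm; ε'_s = 0.003(c − d')/c = 0.0026 ≥ f_y/E_s = 0.0025, so compression steel does yield.
M_n = (A_s − A'_s) f_y (d − a/2) + A'_s f_y (d − d') = [2350000 × (740 − 135.285) + 595000 × (740 − 46)] × 10⁻⁶ = 1421.08 + 412.93 = 1834.01 kN·m.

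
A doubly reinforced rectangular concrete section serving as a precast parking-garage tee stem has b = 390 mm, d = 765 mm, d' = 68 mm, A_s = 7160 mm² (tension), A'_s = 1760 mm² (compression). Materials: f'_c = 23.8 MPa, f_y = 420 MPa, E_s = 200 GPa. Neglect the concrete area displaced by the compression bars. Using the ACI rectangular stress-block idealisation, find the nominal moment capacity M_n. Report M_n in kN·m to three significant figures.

M_n ≈ 1920 kN·m

Assume both tension and compression steel yield.
Net tension couple steel: A_s − A'_s = 5400 mm².
a = (A_s − A'_s) f_y / (0.85 f'_c b) = 2268000/(0.85 × 23.8 × 390) = 287.46 mm.
c = a/β₁ = 287.46/0.85 = 338.19 mm; ε'_s = 0.003(c − d')/c = 0.0024 ≥ f_y/E_s = 0.0021, so compression steel does yield.
M_n = (A_s − A'_s) f_y (d − a/2) + A'_s f_y (d − d') = [2268000 × (765 − 143.73) + 739200 × (765 − 68)] × 10⁻⁶ = 1409.04 + 515.22 = 1924.26 kN·m.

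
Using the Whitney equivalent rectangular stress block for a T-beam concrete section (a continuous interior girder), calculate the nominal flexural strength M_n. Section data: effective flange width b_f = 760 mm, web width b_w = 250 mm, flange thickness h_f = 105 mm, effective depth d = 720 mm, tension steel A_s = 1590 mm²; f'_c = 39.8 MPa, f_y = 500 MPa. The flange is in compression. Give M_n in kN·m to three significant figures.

M_n ≈ 560 kN·m

Tension: T = A_s f_y = 1590 × 500 = 795000 N.
Try a within the flange: a = T/(0.85 f'_c b_f) = 795000/(0.85 × 39.8 × 760) = 30.92 mm.
Since a = 30.92 ≤ h_f = 105 mm, the stress block lies entirely in the flange; analyse as a rectangular beam of width b_f.
M_n = T(d − a/2) = 795000 × (720 − 15.46) = 560.11 × 10⁶ N·mm.
M_n = 560.11 kN·m.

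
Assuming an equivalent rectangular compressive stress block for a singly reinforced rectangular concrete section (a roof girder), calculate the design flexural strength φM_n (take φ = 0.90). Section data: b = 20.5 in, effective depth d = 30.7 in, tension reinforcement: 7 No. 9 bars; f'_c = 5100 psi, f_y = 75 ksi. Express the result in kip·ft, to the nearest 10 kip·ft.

φM_n ≈ 1090 kip·ft

A_s = 7 × 1 = 7 in².
T = A_s f_y = 7 × 75 = 525 kips.
a = T/(0.85 f'_c b) = 525/(0.85 × 5.1 × 20.5) = 5.908 in.
M_n = T(d − a/2) = 525 × (30.7 − 2.954) = 14566.7 kip·in = 14566.7/12 = 1213.89 kip·ft.
φM_n = 0.90 × 1213.89 = 1092.50 kip·ft.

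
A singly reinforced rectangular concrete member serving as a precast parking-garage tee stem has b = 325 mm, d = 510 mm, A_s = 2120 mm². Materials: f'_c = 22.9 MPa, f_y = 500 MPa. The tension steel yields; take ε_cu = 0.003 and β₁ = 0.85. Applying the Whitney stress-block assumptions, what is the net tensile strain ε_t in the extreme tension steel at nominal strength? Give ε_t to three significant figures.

ε_t ≈ 0.00476

a = A_s f_y/(0.85 f'_c b) = 167.56 mm.
β₁ = 0.85, so c = a/β₁ = 167.56/0.85 = 197.13 mm.
From the linear strain diagram with ε_cu = 0.003: ε_t = 0.003 (d − c)/c = 0.003 × (510 − 197.13)/197.13 = 0.00476.
ε_t is between 0.004 and 0.005 — transition zone.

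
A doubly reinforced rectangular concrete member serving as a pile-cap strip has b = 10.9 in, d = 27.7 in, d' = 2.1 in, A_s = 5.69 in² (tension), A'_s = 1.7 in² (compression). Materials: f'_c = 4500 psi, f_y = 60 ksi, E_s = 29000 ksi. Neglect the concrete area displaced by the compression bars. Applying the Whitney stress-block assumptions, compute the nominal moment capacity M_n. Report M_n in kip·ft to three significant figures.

M_n ≈ 713 kip·ft

Assume both steels yield.
a = (A_s − A'_s) f_y/(0.85 f'_c b) = (5.69 − 1.7) × 60/(0.85 × 4.5 × 10.9) = 5.742 in.
c = a/β₁ = 5.742/0.825 = 6.960 in; ε'_s = 0.003(c − d')/c = 0.0021 ≥ ε_y = 0.0021, so the compression steel yields.
M_n = (A_s − A'_s) f_y (d − a/2) + A'_s f_y (d − d') = 239.4 × (27.7 − 2.871) + 102 × (27.7 − 2.1) = 5944.1 + 2611.2 = 8555.3 kip·in = 8555.3/12 = 712.94 kip·ft.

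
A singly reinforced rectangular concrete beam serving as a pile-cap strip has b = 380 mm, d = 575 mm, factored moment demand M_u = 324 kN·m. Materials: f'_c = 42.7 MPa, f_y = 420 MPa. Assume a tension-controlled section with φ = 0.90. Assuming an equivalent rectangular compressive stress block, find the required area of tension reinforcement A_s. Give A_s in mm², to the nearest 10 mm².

A_s ≈ 1550 mm²

M_n = M_u/φ = 324/0.90 = 360 kN·m.
With M_n = 0.85 f'_c a b (d − a/2), solve the quadratic for a:
a = d − √(d² − 2M_n/(0.85 f'_c b)) = 575 − √(575² − 2 × 360×10⁶/(0.85 × 42.7 × 380)) = 47.34 mm.
A_s = 0.85 f'_c a b / f_y = 0.85 × 42.7 × 47.34 × 380 / 420 = 1554.6 mm².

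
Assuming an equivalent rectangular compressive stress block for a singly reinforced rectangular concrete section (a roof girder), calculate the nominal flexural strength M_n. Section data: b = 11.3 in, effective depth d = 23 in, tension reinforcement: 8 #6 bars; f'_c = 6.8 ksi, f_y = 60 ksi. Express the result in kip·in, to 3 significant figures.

M_n ≈ 4520 kip·in

A_s = 8 × 0.44 = 3.52 in².
T = A_s f_y = 3.52 × 60 = 211.2 kips.
a = T/(0.85 f'_c b) = 211.2/(0.85 × 6.8 × 11.3) = 3.234 in.
M_n = T(d − a/2) = 211.2 × (23 − 1.617) = 4516.1 kip·in.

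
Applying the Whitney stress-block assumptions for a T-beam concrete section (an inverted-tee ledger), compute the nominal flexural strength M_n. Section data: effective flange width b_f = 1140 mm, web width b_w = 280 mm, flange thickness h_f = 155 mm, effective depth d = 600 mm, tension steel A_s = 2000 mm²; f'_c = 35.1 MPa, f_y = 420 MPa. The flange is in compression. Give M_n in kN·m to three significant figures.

M_n ≈ 494 kN·m

Tension: T = A_s f_y = 2000 × 420 = 840000 N.
Try a within the flange: a = T/(0.85 f'_c b_f) = 840000/(0.85 × 35.1 × 1140) = 24.70 mm.
Since a = 24.70 ≤ h_f = 155 mm, the stress block lies entirely in the flange; analyse as a rectangular beam of width b_f.
M_n = T(d − a/2) = 840000 × (600 − 12.35) = 493.63 × 10⁶ N·mm.
M_n = 493.63 kN·m.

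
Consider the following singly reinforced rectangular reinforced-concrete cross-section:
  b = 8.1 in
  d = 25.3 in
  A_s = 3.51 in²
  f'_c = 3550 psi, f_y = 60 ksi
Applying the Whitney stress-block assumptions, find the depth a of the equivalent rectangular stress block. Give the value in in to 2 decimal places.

T = A_s f_y = 3.51 × 60 = 210.6 kips.
a = T/(0.85 f'_c b) = 210.6/(0.85 × 3.55 × 8.1) = 8.62 in.

a ≈ 8.62 in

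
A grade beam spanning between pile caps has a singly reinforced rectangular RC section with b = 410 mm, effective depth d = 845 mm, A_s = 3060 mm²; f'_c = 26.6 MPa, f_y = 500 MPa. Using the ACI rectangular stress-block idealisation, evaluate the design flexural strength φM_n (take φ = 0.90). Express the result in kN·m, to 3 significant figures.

φM_n ≈ 1050 kN·m

T = A_s f_y = 3060 × 500 = 1530000 N = 1530 kN.
From C = T: a = T/(0.85 f'_c b) = 1530000/(0.85 × 26.6 × 410) = 165.05 mm.
M_n = T(d − a/2) = 1530 kN × (845 − 82.525) mm = 1166.59 kN·m.
φM_n = 0.90 × 1166.59 = 1049.93 kN·m.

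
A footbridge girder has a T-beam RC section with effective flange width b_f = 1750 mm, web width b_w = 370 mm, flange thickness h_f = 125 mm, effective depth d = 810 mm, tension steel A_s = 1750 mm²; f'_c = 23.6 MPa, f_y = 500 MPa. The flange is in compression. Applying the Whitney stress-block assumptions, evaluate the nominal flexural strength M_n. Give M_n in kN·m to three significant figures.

M_n ≈ 698 kN·m

Tension: T = A_s f_y = 1750 × 500 = 875000 N.
Try a within the flange: a = T/(0.85 f'_c b_f) = 875000/(0.85 × 23.6 × 1750) = 24.93 mm.
Since a = 24.93 ≤ h_f = 125 mm, the stress block lies entirely in the flange; analyse as a rectangular beam of width b_f.
M_n = T(d − a/2) = 875000 × (810 − 12.465) = 697.84 × 10⁶ N·mm.
M_n = 697.84 kN·m.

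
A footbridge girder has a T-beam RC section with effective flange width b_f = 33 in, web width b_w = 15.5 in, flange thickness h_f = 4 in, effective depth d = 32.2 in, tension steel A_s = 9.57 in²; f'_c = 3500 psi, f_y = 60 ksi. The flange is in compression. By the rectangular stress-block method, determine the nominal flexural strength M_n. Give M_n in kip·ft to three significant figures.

M_n ≈ 1390 kip·ft

Tension: T = A_s f_y = 9.57 × 60 = 574.2 kips.
Try a within the flange: a = T/(0.85 f'_c b_f) = 574.2/(0.85 × 3.5 × 33) = 5.849 in.
a = 5.849 > h_f = 4 in: the block extends into the web. Split into flange-overhang and web parts.
C_f = 0.85 f'_c (b_f − b_w) h_f = 0.85 × 3.5 × (33 − 15.5) × 4 = 208.3 kips.
Remaining web compression depth: a_w = (T − C_f)/(0.85 f'_c b_w) = (574.2 − 208.3)/(0.85 × 3.5 × 15.5) = 7.935 in.
M_n = C_f(d − h_f/2) + (T − C_f)(d − a_w/2) = 208.3 × (32.2 − 2) + 365.9 × (32.2 − 3.9675) = 6290.7 + 10330.3 = 16621.0 kip·in.
M_n = 16621.0/12 = 1385.08 kip·ft.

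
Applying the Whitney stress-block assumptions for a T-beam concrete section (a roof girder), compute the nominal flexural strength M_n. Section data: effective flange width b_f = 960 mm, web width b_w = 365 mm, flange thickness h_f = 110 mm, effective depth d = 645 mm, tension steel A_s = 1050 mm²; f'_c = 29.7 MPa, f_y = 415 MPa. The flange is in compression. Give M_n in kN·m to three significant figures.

M_n ≈ 277 kN·m

Tension: T = A_s f_y = 1050 × 415 = 435750 N.
Try a within the flange: a = T/(0.85 f'_c b_f) = 435750/(0.85 × 29.7 × 960) = 17.98 mm.
Since a = 17.98 ≤ h_f = 110 mm, the stress block lies entirely in the flange; analyse as a rectangular beam of width b_f.
M_n = T(d − a/2) = 435750 × (645 − 8.99) = 277.14 × 10⁶ N·mm.
M_n = 277.14 kN·m.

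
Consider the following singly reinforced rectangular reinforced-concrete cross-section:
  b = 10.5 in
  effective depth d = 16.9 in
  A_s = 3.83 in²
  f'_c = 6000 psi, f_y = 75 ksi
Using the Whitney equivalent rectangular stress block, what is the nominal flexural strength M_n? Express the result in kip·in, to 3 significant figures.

T = A_s f_y = 3.83 × 75 = 287.25 kips.
a = T/(0.85 f'_c b) = 287.25/(0.85 × 6 × 10.5) = 5.364 in.
M_n = T(d − a/2) = 287.25 × (16.9 − 2.682) = 4084.1 kip·in.

M_n ≈ 4080 kip·in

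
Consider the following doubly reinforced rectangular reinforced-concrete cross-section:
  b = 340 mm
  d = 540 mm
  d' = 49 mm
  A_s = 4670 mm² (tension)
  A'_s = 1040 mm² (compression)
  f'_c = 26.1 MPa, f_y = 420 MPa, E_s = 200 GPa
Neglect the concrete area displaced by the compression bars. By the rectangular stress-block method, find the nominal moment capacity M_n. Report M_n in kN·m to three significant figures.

Assume both tension and compression steel yield.
Net tension couple steel: A_s − A'_s = 3630 mm².
a = (A_s − A'_s) f_y / (0.85 f'_c b) = 1524600/(0.85 × 26.1 × 340) = 202.12 mm.
c = a/β₁ = 202.12/0.85 = 237.79 mm; ε'_s = 0.003(c − d')/c = 0.0024 ≥ f_y/E_s = 0.0021, so compression steel does yield.
M_n = (A_s − A'_s) f_y (d − a/2) + A'_s f_y (d − d') = [1524600 × (540 − 101.06) + 436800 × (540 − 49)] × 10⁻⁶ = 669.21 + 214.47 = 883.68 kN·m.

M_n ≈ 884 kN·m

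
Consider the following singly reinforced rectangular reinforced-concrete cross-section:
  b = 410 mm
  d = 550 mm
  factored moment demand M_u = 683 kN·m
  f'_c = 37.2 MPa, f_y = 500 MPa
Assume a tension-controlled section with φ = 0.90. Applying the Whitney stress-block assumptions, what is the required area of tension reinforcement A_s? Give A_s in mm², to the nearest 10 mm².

A_s ≈ 3100 mm²

M_n = M_u/φ = 683/0.90 = 758.889 kN·m.
With M_n = 0.85 f'_c a b (d − a/2), solve the quadratic for a:
a = d − √(d² − 2M_n/(0.85 f'_c b)) = 550 − √(550² − 2 × 758.889×10⁶/(0.85 × 37.2 × 410)) = 119.39 mm.
A_s = 0.85 f'_c a b / f_y = 0.85 × 37.2 × 119.39 × 410 / 500 = 3095.6 mm².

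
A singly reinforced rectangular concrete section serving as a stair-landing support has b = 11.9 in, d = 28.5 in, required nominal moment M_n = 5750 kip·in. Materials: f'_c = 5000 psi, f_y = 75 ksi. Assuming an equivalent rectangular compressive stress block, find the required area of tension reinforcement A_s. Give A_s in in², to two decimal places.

A_s ≈ 2.91 in²

From M_n = 0.85 f'_c a b (d − a/2):
a = d − √(d² − 2M_n/(0.85 f'_c b)) = 28.5 − √(28.5² − 2 × 5750/(0.85 × 5 × 11.9)) = 4.316 in.
A_s = 0.85 f'_c a b / f_y = 0.85 × 5 × 4.316 × 11.9 / 75 = 2.910 in².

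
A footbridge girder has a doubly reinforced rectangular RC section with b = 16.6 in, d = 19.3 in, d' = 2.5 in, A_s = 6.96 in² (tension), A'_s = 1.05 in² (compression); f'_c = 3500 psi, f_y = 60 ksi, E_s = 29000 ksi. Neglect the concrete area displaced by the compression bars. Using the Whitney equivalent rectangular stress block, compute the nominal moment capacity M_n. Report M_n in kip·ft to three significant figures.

M_n ≈ 552 kip·ft

Assume both steels yield.
a = (A_s − A'_s) f_y/(0.85 f'_c b) = (6.96 − 1.05) × 60/(0.85 × 3.5 × 16.6) = 7.180 in.
c = a/β₁ = 7.180/0.85 = 8.447 in; ε'_s = 0.003(c − d')/c = 0.0021 ≥ ε_y = 0.0021, so the compression steel yields.
M_n = (A_s − A'_s) f_y (d − a/2) + A'_s f_y (d − d') = 354.6 × (19.3 − 3.59) + 63 × (19.3 − 2.5) = 5570.8 + 1058.4 = 6629.2 kip·in = 6629.2/12 = 552.43 kip·ft.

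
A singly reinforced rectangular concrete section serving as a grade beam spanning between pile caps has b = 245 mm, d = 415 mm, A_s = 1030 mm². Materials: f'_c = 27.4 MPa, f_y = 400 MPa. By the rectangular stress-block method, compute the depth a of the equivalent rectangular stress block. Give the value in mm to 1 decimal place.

a ≈ 72.2 mm

T = A_s f_y = 1030 × 400 = 412000 N = 412 kN.
Setting C = 0.85 f'_c a b equal to T: a = 412000/(0.85 × 27.4 × 245) = 72.2 mm.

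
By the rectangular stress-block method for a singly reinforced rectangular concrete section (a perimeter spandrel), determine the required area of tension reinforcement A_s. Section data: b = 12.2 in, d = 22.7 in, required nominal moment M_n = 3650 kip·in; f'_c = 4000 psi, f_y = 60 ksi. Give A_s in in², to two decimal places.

A_s ≈ 2.96 in²

From M_n = 0.85 f'_c a b (d − a/2):
a = d − √(d² − 2M_n/(0.85 f'_c b)) = 22.7 − √(22.7² − 2 × 3650/(0.85 × 4 × 12.2)) = 4.280 in.
A_s = 0.85 f'_c a b / f_y = 0.85 × 4 × 4.280 × 12.2 / 60 = 2.959 in².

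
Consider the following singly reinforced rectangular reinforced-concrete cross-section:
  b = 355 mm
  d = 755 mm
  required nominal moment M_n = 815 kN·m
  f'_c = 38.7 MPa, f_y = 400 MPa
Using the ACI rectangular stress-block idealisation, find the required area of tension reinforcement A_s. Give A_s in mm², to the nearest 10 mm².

With M_n = 0.85 f'_c a b (d − a/2), solve the quadratic for a:
a = d − √(d² − 2M_n/(0.85 f'_c b)) = 755 − √(755² − 2 × 815×10⁶/(0.85 × 38.7 × 355)) = 98.92 mm.
A_s = 0.85 f'_c a b / f_y = 0.85 × 38.7 × 98.92 × 355 / 400 = 2887.9 mm².

A_s ≈ 2890 mm²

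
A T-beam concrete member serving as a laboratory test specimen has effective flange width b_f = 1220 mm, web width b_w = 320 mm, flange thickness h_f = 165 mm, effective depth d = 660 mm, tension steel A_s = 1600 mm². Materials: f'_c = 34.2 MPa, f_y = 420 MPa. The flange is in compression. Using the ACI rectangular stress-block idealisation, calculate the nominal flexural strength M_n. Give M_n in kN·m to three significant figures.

M_n ≈ 437 kN·m

Tension: T = A_s f_y = 1600 × 420 = 672000 N.
Try a within the flange: a = T/(0.85 f'_c b_f) = 672000/(0.85 × 34.2 × 1220) = 18.95 mm.
Since a = 18.95 ≤ h_f = 165 mm, the stress block lies entirely in the flange; analyse as a rectangular beam of width b_f.
M_n = T(d − a/2) = 672000 × (660 − 9.475) = 437.15 × 10⁶ N·mm.
M_n = 437.15 kN·m.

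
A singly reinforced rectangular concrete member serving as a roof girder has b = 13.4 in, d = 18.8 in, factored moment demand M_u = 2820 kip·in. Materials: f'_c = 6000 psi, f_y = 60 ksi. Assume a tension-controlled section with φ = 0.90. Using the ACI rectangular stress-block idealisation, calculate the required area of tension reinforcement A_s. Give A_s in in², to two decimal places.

M_n = M_u/φ = 2820/0.90 = 3133.33 kip·in.
From M_n = 0.85 f'_c a b (d − a/2):
a = d − √(d² − 2M_n/(0.85 f'_c b)) = 18.8 − √(18.8² − 2 × 3133.33/(0.85 × 6 × 13.4)) = 2.622 in.
A_s = 0.85 f'_c a b / f_y = 0.85 × 6 × 2.622 × 13.4 / 60 = 2.986 in².

A_s ≈ 2.99 in²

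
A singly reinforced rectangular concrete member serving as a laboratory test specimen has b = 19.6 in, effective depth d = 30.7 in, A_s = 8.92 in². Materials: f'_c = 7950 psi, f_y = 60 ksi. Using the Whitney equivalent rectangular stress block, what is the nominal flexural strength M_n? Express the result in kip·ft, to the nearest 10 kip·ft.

T = A_s f_y = 8.92 × 60 = 535.2 kips.
a = T/(0.85 f'_c b) = 535.2/(0.85 × 7.95 × 19.6) = 4.041 in.
M_n = T(d − a/2) = 535.2 × (30.7 − 2.0205) = 15349.3 kip·in = 15349.3/12 = 1279.11 kip·ft.

M_n ≈ 1280 kip·ft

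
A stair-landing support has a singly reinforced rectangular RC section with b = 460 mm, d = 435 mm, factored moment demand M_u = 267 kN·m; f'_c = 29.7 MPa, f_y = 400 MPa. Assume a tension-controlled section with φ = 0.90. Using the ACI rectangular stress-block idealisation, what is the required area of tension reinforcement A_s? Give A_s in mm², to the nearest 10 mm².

A_s ≈ 1840 mm²

M_n = M_u/φ = 267/0.90 = 296.667 kN·m.
With M_n = 0.85 f'_c a b (d − a/2), solve the quadratic for a:
a = d − √(d² − 2M_n/(0.85 f'_c b)) = 435 − √(435² − 2 × 296.667×10⁶/(0.85 × 29.7 × 460)) = 63.34 mm.
A_s = 0.85 f'_c a b / f_y = 0.85 × 29.7 × 63.34 × 460 / 400 = 1838.9 mm².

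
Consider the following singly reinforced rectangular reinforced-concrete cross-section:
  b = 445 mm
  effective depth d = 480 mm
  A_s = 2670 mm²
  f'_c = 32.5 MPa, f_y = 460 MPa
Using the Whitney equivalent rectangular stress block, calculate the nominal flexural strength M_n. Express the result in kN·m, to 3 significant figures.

M_n ≈ 528 kN·m

T = A_s f_y = 2670 × 460 = 1228200 N = 1228.2 kN.
From C = T: a = T/(0.85 f'_c b) = 1228200/(0.85 × 32.5 × 445) = 99.91 mm.
M_n = T(d − a/2) = 1228.2 kN × (480 − 49.955) mm = 528.18 kN·m.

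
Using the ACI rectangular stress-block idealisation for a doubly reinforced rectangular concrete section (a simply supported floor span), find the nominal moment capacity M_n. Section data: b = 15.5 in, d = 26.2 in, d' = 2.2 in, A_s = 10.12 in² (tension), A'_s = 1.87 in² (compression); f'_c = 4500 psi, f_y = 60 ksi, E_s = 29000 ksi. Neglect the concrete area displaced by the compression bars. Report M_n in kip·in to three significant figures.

M_n ≈ 13600 kip·in

Assume both steels yield.
a = (A_s − A'_s) f_y/(0.85 f'_c b) = (10.12 − 1.87) × 60/(0.85 × 4.5 × 15.5) = 8.349 in.
c = a/β₁ = 8.349/0.825 = 10.120 in; ε'_s = 0.003(c − d')/c = 0.0023 ≥ ε_y = 0.0021, so the compression steel yields.
M_n = (A_s − A'_s) f_y (d − a/2) + A'_s f_y (d − d') = 495 × (26.2 − 4.1745) + 112.2 × (26.2 − 2.2) = 10902.6 + 2692.8 = 13595.4 kip·in.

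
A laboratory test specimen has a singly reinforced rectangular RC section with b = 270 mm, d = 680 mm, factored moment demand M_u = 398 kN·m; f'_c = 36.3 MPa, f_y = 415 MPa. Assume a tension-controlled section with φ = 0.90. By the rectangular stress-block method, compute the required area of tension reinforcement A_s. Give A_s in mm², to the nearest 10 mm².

M_n = M_u/φ = 398/0.90 = 442.222 kN·m.
With M_n = 0.85 f'_c a b (d − a/2), solve the quadratic for a:
a = d − √(d² − 2M_n/(0.85 f'_c b)) = 680 − √(680² − 2 × 442.222×10⁶/(0.85 × 36.3 × 270)) = 83.15 mm.
A_s = 0.85 f'_c a b / f_y = 0.85 × 36.3 × 83.15 × 270 / 415 = 1669.2 mm².

A_s ≈ 1670 mm²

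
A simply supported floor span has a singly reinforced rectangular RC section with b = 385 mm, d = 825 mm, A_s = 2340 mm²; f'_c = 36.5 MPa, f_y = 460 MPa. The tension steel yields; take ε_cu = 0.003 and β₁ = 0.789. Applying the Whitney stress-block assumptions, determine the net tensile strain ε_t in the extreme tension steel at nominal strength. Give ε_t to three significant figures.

a = A_s f_y/(0.85 f'_c b) = 90.12 mm.
β₁ = 0.789, so c = a/β₁ = 90.12/0.789 = 114.22 mm.
From the linear strain diagram with ε_cu = 0.003: ε_t = 0.003 (d − c)/c = 0.003 × (825 − 114.22)/114.22 = 0.0187.
Since ε_t ≥ 0.005, the section is tension-controlled.

ε_t ≈ 0.0187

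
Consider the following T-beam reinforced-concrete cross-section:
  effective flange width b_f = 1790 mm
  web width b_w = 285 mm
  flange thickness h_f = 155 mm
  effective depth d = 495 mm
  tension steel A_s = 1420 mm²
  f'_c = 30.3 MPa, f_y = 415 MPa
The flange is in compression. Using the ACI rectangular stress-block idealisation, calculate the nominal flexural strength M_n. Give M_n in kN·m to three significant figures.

Tension: T = A_s f_y = 1420 × 415 = 589300 N.
Try a within the flange: a = T/(0.85 f'_c b_f) = 589300/(0.85 × 30.3 × 1790) = 12.78 mm.
Since a = 12.78 ≤ h_f = 155 mm, the stress block lies entirely in the flange; analyse as a rectangular beam of width b_f.
M_n = T(d − a/2) = 589300 × (495 − 6.39) = 287.94 × 10⁶ N·mm.
M_n = 287.94 kN·m.

M_n ≈ 288 kN·m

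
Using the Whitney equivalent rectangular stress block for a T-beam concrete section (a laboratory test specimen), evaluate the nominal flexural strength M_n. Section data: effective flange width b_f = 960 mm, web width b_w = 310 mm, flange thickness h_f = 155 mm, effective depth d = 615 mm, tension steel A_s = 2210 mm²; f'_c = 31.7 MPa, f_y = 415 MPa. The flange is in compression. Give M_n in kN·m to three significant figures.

Tension: T = A_s f_y = 2210 × 415 = 917150 N.
Try a within the flange: a = T/(0.85 f'_c b_f) = 917150/(0.85 × 31.7 × 960) = 35.46 mm.
Since a = 35.46 ≤ h_f = 155 mm, the stress block lies entirely in the flange; analyse as a rectangular beam of width b_f.
M_n = T(d − a/2) = 917150 × (615 − 17.73) = 547.79 × 10⁶ N·mm.
M_n = 547.79 kN·m.

M_n ≈ 548 kN·m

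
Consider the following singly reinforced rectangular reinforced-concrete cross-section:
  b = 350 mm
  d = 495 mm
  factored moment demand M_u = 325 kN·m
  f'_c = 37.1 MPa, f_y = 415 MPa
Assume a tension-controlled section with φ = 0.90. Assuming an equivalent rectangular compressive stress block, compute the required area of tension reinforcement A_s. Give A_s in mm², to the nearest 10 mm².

M_n = M_u/φ = 325/0.90 = 361.111 kN·m.
With M_n = 0.85 f'_c a b (d − a/2), solve the quadratic for a:
a = d − √(d² − 2M_n/(0.85 f'_c b)) = 495 − √(495² − 2 × 361.111×10⁶/(0.85 × 37.1 × 350)) = 71.22 mm.
A_s = 0.85 f'_c a b / f_y = 0.85 × 37.1 × 71.22 × 350 / 415 = 1894.2 mm².

A_s ≈ 1890 mm²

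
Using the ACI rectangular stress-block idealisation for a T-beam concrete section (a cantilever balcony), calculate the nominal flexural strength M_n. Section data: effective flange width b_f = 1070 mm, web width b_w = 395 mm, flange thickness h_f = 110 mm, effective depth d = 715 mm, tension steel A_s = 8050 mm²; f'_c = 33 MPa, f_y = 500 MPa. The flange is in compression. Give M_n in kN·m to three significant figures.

M_n ≈ 2590 kN·m

Tension: T = A_s f_y = 8050 × 500 = 4025000 N.
Try a within the flange: a = T/(0.85 f'_c b_f) = 4025000/(0.85 × 33 × 1070) = 134.11 mm.
a = 134.11 > h_f = 110 mm: the block extends into the web. Split into flange-overhang and web parts.
C_f = 0.85 f'_c (b_f − b_w) h_f = 0.85 × 33 × (1070 − 395) × 110 = 2082713 N.
Remaining web compression depth: a_w = (T − C_f)/(0.85 f'_c b_w) = (4025000 − 2082713)/(0.85 × 33 × 395) = 175.30 mm.
M_n = C_f(d − h_f/2) + (T − C_f)(d − a_w/2) = 2082713 × (715 − 55) + 1942287 × (715 − 87.65) = 1374.59 + 1218.49 = 2593.08 × 10⁶ N·mm.
M_n = 2593.08 kN·m.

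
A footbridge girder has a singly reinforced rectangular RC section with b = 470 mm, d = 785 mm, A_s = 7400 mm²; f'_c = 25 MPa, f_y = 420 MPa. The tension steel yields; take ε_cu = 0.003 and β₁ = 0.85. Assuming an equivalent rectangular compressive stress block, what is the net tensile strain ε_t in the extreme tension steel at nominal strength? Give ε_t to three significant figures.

ε_t ≈ 0.00343

a = A_s f_y/(0.85 f'_c b) = 311.19 mm.
β₁ = 0.85, so c = a/β₁ = 311.19/0.85 = 366.11 mm.
From the linear strain diagram with ε_cu = 0.003: ε_t = 0.003 (d − c)/c = 0.003 × (785 − 366.11)/366.11 = 0.00343.
ε_t < 0.004 — the section is over-reinforced for flexure under ACI limits.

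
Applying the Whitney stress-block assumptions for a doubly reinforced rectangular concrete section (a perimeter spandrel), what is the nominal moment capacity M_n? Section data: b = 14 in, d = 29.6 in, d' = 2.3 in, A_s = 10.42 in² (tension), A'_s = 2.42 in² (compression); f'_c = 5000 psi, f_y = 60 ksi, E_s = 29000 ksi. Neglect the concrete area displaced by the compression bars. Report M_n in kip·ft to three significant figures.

Assume both steels yield.
a = (A_s − A'_s) f_y/(0.85 f'_c b) = (10.42 − 2.42) × 60/(0.85 × 5 × 14) = 8.067 in.
c = a/β₁ = 8.067/0.8 = 10.084 in; ε'_s = 0.003(c − d')/c = 0.0023 ≥ ε_y = 0.0021, so the compression steel yields.
M_n = (A_s − A'_s) f_y (d − a/2) + A'_s f_y (d − d') = 480 × (29.6 − 4.0335) + 145.2 × (29.6 − 2.3) = 12271.9 + 3964.0 = 16235.9 kip·in = 16235.9/12 = 1352.99 kip·ft.

M_n ≈ 1350 kip·ft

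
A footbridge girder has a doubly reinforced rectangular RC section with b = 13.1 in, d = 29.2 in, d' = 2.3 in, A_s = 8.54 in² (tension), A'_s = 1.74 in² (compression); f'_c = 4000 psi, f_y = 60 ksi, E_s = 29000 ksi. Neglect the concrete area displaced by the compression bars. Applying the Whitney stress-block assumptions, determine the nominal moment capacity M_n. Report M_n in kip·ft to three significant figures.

Assume both steels yield.
a = (A_s − A'_s) f_y/(0.85 f'_c b) = (8.54 − 1.74) × 60/(0.85 × 4 × 13.1) = 9.160 in.
c = a/β₁ = 9.160/0.85 = 10.776 in; ε'_s = 0.003(c − d')/c = 0.0024 ≥ ε_y = 0.0021, so the compression steel yields.
M_n = (A_s − A'_s) f_y (d − a/2) + A'_s f_y (d − d') = 408 × (29.2 − 4.58) + 104.4 × (29.2 − 2.3) = 10045.0 + 2808.4 = 12853.4 kip·in = 12853.4/12 = 1071.12 kip·ft.

M_n ≈ 1070 kip·ft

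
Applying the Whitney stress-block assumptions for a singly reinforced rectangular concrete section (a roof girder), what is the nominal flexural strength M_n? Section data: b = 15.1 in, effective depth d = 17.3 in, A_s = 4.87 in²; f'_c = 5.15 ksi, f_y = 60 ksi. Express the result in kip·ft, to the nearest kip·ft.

M_n ≈ 367 kip·ft

T = A_s f_y = 4.87 × 60 = 292.2 kips.
a = T/(0.85 f'_c b) = 292.2/(0.85 × 5.15 × 15.1) = 4.421 in.
M_n = T(d − a/2) = 292.2 × (17.3 − 2.2105) = 4409.2 kip·in = 4409.2/12 = 367.43 kip·ft.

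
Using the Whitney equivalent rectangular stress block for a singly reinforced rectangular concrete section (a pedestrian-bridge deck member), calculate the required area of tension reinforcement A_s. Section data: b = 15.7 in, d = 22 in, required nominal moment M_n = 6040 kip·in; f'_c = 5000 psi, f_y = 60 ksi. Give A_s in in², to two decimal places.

A_s ≈ 5.11 in²

From M_n = 0.85 f'_c a b (d − a/2):
a = d − √(d² − 2M_n/(0.85 f'_c b)) = 22 − √(22² − 2 × 6040/(0.85 × 5 × 15.7)) = 4.594 in.
A_s = 0.85 f'_c a b / f_y = 0.85 × 5 × 4.594 × 15.7 / 60 = 5.109 in².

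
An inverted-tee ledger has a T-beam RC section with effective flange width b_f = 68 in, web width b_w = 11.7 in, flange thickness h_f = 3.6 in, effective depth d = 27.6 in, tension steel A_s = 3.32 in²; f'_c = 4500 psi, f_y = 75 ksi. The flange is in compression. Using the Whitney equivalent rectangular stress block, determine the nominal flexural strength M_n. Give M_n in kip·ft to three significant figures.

Tension: T = A_s f_y = 3.32 × 75 = 249 kips.
Try a within the flange: a = T/(0.85 f'_c b_f) = 249/(0.85 × 4.5 × 68) = 0.957 in.
Since a = 0.957 ≤ h_f = 3.6 in, the stress block lies entirely in the flange; analyse as a rectangular beam of width b_f.
M_n = T(d − a/2) = 249 × (27.6 − 0.4785) = 6753.3 kip·in.
M_n = 6753.3/12 = 562.78 kip·ft.

M_n ≈ 563 kip·ft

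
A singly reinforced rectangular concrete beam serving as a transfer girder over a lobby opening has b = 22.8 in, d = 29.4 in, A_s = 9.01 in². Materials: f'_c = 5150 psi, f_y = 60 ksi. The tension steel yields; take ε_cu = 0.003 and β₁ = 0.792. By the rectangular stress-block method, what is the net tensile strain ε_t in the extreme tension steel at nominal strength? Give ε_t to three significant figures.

ε_t ≈ 0.00990

a = A_s f_y/(0.85 f'_c b) = 5.416 in.
β₁ = 0.792, so c = a/β₁ = 5.416/0.792 = 6.838 in.
From the linear strain diagram with ε_cu = 0.003: ε_t = 0.003 (d − c)/c = 0.003 × (29.4 − 6.838)/6.838 = 0.00990.
Since ε_t ≥ 0.005, the section is tension-controlled.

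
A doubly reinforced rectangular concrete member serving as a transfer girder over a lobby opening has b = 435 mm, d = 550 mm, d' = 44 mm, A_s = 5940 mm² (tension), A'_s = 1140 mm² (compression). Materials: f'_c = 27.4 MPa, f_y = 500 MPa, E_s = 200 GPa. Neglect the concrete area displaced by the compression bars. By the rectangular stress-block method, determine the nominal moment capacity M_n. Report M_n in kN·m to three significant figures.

Assume both tension and compression steel yield.
Net tension couple steel: A_s − A'_s = 4800 mm².
a = (A_s − A'_s) f_y / (0.85 f'_c b) = 2400000/(0.85 × 27.4 × 435) = 236.89 mm.
c = a/β₁ = 236.89/0.85 = 278.69 mm; ε'_s = 0.003(c − d')/c = 0.0025 ≥ f_y/E_s = 0.0025, so compression steel does yield.
M_n = (A_s − A'_s) f_y (d − a/2) + A'_s f_y (d − d') = [2400000 × (550 − 118.445) + 570000 × (550 − 44)] × 10⁻⁶ = 1035.73 + 288.42 = 1324.15 kN·m.

M_n ≈ 1320 kN·m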